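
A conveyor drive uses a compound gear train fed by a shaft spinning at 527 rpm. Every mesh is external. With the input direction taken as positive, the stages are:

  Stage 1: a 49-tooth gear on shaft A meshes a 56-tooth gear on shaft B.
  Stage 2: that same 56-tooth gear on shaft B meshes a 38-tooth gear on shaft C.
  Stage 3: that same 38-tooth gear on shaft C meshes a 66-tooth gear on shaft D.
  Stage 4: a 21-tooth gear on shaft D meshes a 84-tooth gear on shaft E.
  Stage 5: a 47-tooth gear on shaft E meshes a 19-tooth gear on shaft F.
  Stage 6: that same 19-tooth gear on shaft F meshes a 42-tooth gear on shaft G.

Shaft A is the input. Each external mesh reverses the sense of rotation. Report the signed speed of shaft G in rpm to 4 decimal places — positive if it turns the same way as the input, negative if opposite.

Stage 1 [49T→56T]: ω = 527.0000×49/56 = 461.1250 rpm, dir flips to −; running = −461.1250
Stage 2 [56T→38T]: ω = 461.1250×56/38 = 679.5526 rpm, dir flips to +; running = +679.5526
Stage 3 [38T→66T]: ω = 679.5526×38/66 = 391.2576 rpm, dir flips to −; running = −391.2576
Stage 4 [21T→84T]: ω = 391.2576×21/84 = 97.8144 rpm, dir flips to +; running = +97.8144
Stage 5 [47T→19T]: ω = 97.8144×47/19 = 241.9619 rpm, dir flips to −; running = −241.9619
Stage 6 [19T→42T]: ω = 241.9619×19/42 = 109.4590 rpm, dir flips to +; running = +109.4590

+109.4590 rpm (same as input, |ω| = 109.4590 rpm)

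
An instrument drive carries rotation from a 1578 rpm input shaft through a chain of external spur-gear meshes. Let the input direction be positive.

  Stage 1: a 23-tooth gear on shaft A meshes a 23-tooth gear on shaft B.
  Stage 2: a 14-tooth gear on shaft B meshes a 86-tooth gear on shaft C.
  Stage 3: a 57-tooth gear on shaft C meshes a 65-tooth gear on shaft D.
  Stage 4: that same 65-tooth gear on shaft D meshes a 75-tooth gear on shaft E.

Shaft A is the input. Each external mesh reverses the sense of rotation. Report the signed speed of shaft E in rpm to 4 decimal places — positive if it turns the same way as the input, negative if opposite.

Stage 1 [23T→23T]: ω = 1578.0000×23/23 = 1578.0000 rpm, dir flips to −; running = −1578.0000
Stage 2 [14T→86T]: ω = 1578.0000×14/86 = 256.8837 rpm, dir flips to +; running = +256.8837
Stage 3 [57T→65T]: ω = 256.8837×57/65 = 225.2673 rpm, dir flips to −; running = −225.2673
Stage 4 [65T→75T]: ω = 225.2673×65/75 = 195.2316 rpm, dir flips to +; running = +195.2316

+195.2316 rpm (same as input, |ω| = 195.2316 rpm)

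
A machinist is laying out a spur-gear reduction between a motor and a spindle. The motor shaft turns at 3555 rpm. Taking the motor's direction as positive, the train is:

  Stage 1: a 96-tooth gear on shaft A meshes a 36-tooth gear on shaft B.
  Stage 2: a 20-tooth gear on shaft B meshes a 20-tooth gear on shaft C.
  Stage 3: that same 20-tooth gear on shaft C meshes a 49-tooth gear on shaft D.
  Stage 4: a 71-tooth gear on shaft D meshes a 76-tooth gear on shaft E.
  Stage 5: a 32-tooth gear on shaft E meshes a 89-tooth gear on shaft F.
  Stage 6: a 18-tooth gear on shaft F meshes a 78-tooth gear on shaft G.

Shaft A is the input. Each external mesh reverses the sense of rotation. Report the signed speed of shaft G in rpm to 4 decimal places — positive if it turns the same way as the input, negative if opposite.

+299.9334 rpm (same as input, |ω| = 299.9334 rpm)

Stage 1 [96T→36T]: ω = 3555.0000×96/36 = 9480.0000 rpm, dir flips to −; running = −9480.0000
Stage 2 [20T→20T]: ω = 9480.0000×20/20 = 9480.0000 rpm, dir flips to +; running = +9480.0000
Stage 3 [20T→49T]: ω = 9480.0000×20/49 = 3869.3878 rpm, dir flips to −; running = −3869.3878
Stage 4 [71T→76T]: ω = 3869.3878×71/76 = 3614.8228 rpm, dir flips to +; running = +3614.8228
Stage 5 [32T→89T]: ω = 3614.8228×32/89 = 1299.7116 rpm, dir flips to −; running = −1299.7116
Stage 6 [18T→78T]: ω = 1299.7116×18/78 = 299.9334 rpm, dir flips to +; running = +299.9334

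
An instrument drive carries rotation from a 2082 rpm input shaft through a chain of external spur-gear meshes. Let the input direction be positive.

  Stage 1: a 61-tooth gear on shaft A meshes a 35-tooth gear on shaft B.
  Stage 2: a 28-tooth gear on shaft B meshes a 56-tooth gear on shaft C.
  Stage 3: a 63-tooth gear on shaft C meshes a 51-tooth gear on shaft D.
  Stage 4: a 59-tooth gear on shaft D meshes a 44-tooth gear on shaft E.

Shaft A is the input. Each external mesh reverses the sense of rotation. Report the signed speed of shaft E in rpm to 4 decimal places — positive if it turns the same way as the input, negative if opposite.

Stage 1 [61T→35T]: ω = 2082.0000×61/35 = 3628.6286 rpm, dir flips to −; running = −3628.6286
Stage 2 [28T→56T]: ω = 3628.6286×28/56 = 1814.3143 rpm, dir flips to +; running = +1814.3143
Stage 3 [63T→51T]: ω = 1814.3143×63/51 = 2241.2118 rpm, dir flips to −; running = −2241.2118
Stage 4 [59T→44T]: ω = 2241.2118×59/44 = 3005.2612 rpm, dir flips to +; running = +3005.2612

+3005.2612 rpm (same as input, |ω| = 3005.2612 rpm)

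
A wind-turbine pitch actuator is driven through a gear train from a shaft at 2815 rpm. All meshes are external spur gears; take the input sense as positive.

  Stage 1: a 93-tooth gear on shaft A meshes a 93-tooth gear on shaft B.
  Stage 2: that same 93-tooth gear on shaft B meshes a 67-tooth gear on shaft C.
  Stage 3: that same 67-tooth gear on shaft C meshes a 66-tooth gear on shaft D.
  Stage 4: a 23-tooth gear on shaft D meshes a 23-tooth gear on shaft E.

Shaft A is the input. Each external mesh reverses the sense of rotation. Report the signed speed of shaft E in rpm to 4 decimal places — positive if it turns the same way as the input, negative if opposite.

+3966.5909 rpm (same as input, |ω| = 3966.5909 rpm)

Stage 1 [93T→93T]: ω = 2815.0000×93/93 = 2815.0000 rpm, dir flips to −; running = −2815.0000
Stage 2 [93T→67T]: ω = 2815.0000×93/67 = 3907.3881 rpm, dir flips to +; running = +3907.3881
Stage 3 [67T→66T]: ω = 3907.3881×67/66 = 3966.5909 rpm, dir flips to −; running = −3966.5909
Stage 4 [23T→23T]: ω = 3966.5909×23/23 = 3966.5909 rpm, dir flips to +; running = +3966.5909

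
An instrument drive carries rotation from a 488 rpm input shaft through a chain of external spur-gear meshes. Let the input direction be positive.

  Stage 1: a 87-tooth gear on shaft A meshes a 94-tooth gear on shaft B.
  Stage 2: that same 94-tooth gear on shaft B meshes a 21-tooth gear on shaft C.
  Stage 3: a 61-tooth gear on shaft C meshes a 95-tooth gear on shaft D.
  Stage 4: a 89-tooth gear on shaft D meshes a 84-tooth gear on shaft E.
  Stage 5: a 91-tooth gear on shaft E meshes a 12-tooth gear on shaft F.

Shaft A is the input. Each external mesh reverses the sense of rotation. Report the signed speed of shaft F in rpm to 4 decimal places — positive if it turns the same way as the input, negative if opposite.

-10430.3018 rpm (opposite to input, |ω| = 10430.3018 rpm)

Stage 1 [87T→94T]: ω = 488.0000×87/94 = 451.6596 rpm, dir flips to −; running = −451.6596
Stage 2 [94T→21T]: ω = 451.6596×94/21 = 2021.7143 rpm, dir flips to +; running = +2021.7143
Stage 3 [61T→95T]: ω = 2021.7143×61/95 = 1298.1534 rpm, dir flips to −; running = −1298.1534
Stage 4 [89T→84T]: ω = 1298.1534×89/84 = 1375.4244 rpm, dir flips to +; running = +1375.4244
Stage 5 [91T→12T]: ω = 1375.4244×91/12 = 10430.3018 rpm, dir flips to −; running = −10430.3018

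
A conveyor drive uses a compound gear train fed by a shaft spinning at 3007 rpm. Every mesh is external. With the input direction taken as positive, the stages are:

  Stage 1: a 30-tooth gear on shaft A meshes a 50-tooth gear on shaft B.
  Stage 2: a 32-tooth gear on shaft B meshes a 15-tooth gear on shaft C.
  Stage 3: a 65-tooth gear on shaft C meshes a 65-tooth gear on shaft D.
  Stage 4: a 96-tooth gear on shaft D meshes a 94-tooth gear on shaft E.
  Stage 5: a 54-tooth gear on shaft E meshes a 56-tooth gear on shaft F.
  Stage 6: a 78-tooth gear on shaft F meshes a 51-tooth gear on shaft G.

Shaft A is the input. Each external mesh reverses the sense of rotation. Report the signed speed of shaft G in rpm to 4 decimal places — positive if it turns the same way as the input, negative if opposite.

+5797.1820 rpm (same as input, |ω| = 5797.1820 rpm)

Stage 1 [30T→50T]: ω = 3007.0000×30/50 = 1804.2000 rpm, dir flips to −; running = −1804.2000
Stage 2 [32T→15T]: ω = 1804.2000×32/15 = 3848.9600 rpm, dir flips to +; running = +3848.9600
Stage 3 [65T→65T]: ω = 3848.9600×65/65 = 3848.9600 rpm, dir flips to −; running = −3848.9600
Stage 4 [96T→94T]: ω = 3848.9600×96/94 = 3930.8528 rpm, dir flips to +; running = +3930.8528
Stage 5 [54T→56T]: ω = 3930.8528×54/56 = 3790.4652 rpm, dir flips to −; running = −3790.4652
Stage 6 [78T→51T]: ω = 3790.4652×78/51 = 5797.1820 rpm, dir flips to +; running = +5797.1820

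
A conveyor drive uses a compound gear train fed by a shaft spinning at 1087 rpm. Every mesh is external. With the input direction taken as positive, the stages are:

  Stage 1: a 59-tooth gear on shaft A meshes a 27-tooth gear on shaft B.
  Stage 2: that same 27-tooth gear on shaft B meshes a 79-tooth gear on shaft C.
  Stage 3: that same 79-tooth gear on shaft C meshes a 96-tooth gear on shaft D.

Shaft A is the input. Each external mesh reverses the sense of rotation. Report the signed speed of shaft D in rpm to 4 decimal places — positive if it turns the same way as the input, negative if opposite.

-668.0521 rpm (opposite to input, |ω| = 668.0521 rpm)

Stage 1 [59T→27T]: ω = 1087.0000×59/27 = 2375.2963 rpm, dir flips to −; running = −2375.2963
Stage 2 [27T→79T]: ω = 2375.2963×27/79 = 811.8101 rpm, dir flips to +; running = +811.8101
Stage 3 [79T→96T]: ω = 811.8101×79/96 = 668.0521 rpm, dir flips to −; running = −668.0521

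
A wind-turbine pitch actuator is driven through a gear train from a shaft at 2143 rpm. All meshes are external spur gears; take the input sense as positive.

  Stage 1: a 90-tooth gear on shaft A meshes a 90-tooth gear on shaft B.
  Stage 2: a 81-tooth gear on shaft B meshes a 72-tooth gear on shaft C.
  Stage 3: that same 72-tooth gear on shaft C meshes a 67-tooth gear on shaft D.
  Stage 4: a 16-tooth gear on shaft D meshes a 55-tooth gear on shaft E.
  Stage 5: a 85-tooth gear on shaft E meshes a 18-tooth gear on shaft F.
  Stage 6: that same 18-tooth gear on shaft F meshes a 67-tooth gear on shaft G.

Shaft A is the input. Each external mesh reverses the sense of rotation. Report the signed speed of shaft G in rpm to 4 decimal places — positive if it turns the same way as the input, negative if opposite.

+956.1671 rpm (same as input, |ω| = 956.1671 rpm)

Stage 1 [90T→90T]: ω = 2143.0000×90/90 = 2143.0000 rpm, dir flips to −; running = −2143.0000
Stage 2 [81T→72T]: ω = 2143.0000×81/72 = 2410.8750 rpm, dir flips to +; running = +2410.8750
Stage 3 [72T→67T]: ω = 2410.8750×72/67 = 2590.7910 rpm, dir flips to −; running = −2590.7910
Stage 4 [16T→55T]: ω = 2590.7910×16/55 = 753.6847 rpm, dir flips to +; running = +753.6847
Stage 5 [85T→18T]: ω = 753.6847×85/18 = 3559.0665 rpm, dir flips to −; running = −3559.0665
Stage 6 [18T→67T]: ω = 3559.0665×18/67 = 956.1671 rpm, dir flips to +; running = +956.1671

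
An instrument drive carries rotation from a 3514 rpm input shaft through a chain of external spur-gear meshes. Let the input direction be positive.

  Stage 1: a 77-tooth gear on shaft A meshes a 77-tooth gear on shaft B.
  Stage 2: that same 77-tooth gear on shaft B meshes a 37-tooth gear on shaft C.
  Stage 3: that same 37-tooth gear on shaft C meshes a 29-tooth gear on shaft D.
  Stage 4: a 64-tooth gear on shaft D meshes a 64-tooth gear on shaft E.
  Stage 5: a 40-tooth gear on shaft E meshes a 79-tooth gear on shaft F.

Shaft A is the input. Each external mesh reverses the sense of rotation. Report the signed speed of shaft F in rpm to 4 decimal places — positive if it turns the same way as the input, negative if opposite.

-4724.1903 rpm (opposite to input, |ω| = 4724.1903 rpm)

Stage 1 [77T→77T]: ω = 3514.0000×77/77 = 3514.0000 rpm, dir flips to −; running = −3514.0000
Stage 2 [77T→37T]: ω = 3514.0000×77/37 = 7312.9189 rpm, dir flips to +; running = +7312.9189
Stage 3 [37T→29T]: ω = 7312.9189×37/29 = 9330.2759 rpm, dir flips to −; running = −9330.2759
Stage 4 [64T→64T]: ω = 9330.2759×64/64 = 9330.2759 rpm, dir flips to +; running = +9330.2759
Stage 5 [40T→79T]: ω = 9330.2759×40/79 = 4724.1903 rpm, dir flips to −; running = −4724.1903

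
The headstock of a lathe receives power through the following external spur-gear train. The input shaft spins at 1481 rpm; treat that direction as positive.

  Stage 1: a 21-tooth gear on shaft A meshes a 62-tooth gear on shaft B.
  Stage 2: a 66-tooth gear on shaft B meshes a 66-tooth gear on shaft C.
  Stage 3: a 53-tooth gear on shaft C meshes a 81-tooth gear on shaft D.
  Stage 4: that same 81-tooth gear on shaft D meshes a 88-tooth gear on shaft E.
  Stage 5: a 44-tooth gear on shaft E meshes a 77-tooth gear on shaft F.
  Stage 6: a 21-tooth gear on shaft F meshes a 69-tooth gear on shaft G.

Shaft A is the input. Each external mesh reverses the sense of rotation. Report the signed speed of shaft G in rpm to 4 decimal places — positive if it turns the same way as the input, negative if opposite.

+52.5422 rpm (same as input, |ω| = 52.5422 rpm)

Stage 1 [21T→62T]: ω = 1481.0000×21/62 = 501.6290 rpm, dir flips to −; running = −501.6290
Stage 2 [66T→66T]: ω = 501.6290×66/66 = 501.6290 rpm, dir flips to +; running = +501.6290
Stage 3 [53T→81T]: ω = 501.6290×53/81 = 328.2264 rpm, dir flips to −; running = −328.2264
Stage 4 [81T→88T]: ω = 328.2264×81/88 = 302.1175 rpm, dir flips to +; running = +302.1175
Stage 5 [44T→77T]: ω = 302.1175×44/77 = 172.6386 rpm, dir flips to −; running = −172.6386
Stage 6 [21T→69T]: ω = 172.6386×21/69 = 52.5422 rpm, dir flips to +; running = +52.5422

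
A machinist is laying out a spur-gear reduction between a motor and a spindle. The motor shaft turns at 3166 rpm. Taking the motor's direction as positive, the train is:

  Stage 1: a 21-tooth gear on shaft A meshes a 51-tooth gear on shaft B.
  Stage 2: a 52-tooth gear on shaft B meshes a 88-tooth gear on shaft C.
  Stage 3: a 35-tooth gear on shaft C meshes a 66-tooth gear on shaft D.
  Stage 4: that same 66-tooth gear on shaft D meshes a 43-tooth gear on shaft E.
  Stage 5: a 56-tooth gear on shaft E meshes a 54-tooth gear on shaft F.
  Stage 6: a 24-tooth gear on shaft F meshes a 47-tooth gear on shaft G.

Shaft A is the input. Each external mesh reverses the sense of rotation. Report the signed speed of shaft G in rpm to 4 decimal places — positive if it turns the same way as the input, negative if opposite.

Stage 1 [21T→51T]: ω = 3166.0000×21/51 = 1303.6471 rpm, dir flips to −; running = −1303.6471
Stage 2 [52T→88T]: ω = 1303.6471×52/88 = 770.3369 rpm, dir flips to +; running = +770.3369
Stage 3 [35T→66T]: ω = 770.3369×35/66 = 408.5120 rpm, dir flips to −; running = −408.5120
Stage 4 [66T→43T]: ω = 408.5120×66/43 = 627.0184 rpm, dir flips to +; running = +627.0184
Stage 5 [56T→54T]: ω = 627.0184×56/54 = 650.2413 rpm, dir flips to −; running = −650.2413
Stage 6 [24T→47T]: ω = 650.2413×24/47 = 332.0381 rpm, dir flips to +; running = +332.0381

+332.0381 rpm (same as input, |ω| = 332.0381 rpm)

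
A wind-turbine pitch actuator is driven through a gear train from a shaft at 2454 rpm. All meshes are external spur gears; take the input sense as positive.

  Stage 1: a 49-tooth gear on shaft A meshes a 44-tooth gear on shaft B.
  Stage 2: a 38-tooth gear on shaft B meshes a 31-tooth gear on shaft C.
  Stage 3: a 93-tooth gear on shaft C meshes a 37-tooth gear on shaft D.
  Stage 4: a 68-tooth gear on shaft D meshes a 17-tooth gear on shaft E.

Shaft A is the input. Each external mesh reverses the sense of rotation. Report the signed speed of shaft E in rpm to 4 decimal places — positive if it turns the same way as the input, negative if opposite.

+33680.6978 rpm (same as input, |ω| = 33680.6978 rpm)

Stage 1 [49T→44T]: ω = 2454.0000×49/44 = 2732.8636 rpm, dir flips to −; running = −2732.8636
Stage 2 [38T→31T]: ω = 2732.8636×38/31 = 3349.9619 rpm, dir flips to +; running = +3349.9619
Stage 3 [93T→37T]: ω = 3349.9619×93/37 = 8420.1744 rpm, dir flips to −; running = −8420.1744
Stage 4 [68T→17T]: ω = 8420.1744×68/17 = 33680.6978 rpm, dir flips to +; running = +33680.6978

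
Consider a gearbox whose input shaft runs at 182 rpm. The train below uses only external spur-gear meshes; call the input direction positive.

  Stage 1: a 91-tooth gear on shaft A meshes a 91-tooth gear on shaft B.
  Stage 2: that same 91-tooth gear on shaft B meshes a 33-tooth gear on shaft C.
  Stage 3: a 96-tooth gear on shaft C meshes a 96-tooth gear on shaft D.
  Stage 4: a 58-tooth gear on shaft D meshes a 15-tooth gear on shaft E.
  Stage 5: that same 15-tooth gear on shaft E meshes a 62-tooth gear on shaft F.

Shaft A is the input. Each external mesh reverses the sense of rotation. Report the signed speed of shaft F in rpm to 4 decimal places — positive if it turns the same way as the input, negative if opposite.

Stage 1 [91T→91T]: ω = 182.0000×91/91 = 182.0000 rpm, dir flips to −; running = −182.0000
Stage 2 [91T→33T]: ω = 182.0000×91/33 = 501.8788 rpm, dir flips to +; running = +501.8788
Stage 3 [96T→96T]: ω = 501.8788×96/96 = 501.8788 rpm, dir flips to −; running = −501.8788
Stage 4 [58T→15T]: ω = 501.8788×58/15 = 1940.5980 rpm, dir flips to +; running = +1940.5980
Stage 5 [15T→62T]: ω = 1940.5980×15/62 = 469.4995 rpm, dir flips to −; running = −469.4995

-469.4995 rpm (opposite to input, |ω| = 469.4995 rpm)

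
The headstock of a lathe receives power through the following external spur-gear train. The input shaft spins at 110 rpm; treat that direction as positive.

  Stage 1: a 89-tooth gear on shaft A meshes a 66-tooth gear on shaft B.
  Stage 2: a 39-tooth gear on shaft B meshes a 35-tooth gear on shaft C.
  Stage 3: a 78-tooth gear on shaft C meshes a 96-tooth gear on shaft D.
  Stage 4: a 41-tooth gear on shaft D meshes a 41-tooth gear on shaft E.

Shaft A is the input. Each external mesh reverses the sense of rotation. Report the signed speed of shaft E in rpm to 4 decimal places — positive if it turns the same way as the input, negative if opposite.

Stage 1 [89T→66T]: ω = 110.0000×89/66 = 148.3333 rpm, dir flips to −; running = −148.3333
Stage 2 [39T→35T]: ω = 148.3333×39/35 = 165.2857 rpm, dir flips to +; running = +165.2857
Stage 3 [78T→96T]: ω = 165.2857×78/96 = 134.2946 rpm, dir flips to −; running = −134.2946
Stage 4 [41T→41T]: ω = 134.2946×41/41 = 134.2946 rpm, dir flips to +; running = +134.2946

+134.2946 rpm (same as input, |ω| = 134.2946 rpm)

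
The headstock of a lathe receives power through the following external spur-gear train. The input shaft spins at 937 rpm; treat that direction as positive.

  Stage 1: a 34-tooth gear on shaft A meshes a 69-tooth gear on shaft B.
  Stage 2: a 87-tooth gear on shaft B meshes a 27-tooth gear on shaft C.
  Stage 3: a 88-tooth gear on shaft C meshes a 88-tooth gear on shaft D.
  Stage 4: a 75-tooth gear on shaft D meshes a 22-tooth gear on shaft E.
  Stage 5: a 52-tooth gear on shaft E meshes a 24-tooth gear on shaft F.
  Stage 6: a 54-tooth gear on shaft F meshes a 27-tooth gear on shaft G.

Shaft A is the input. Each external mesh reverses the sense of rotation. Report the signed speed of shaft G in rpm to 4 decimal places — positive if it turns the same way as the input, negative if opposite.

+21977.8693 rpm (same as input, |ω| = 21977.8693 rpm)

Stage 1 [34T→69T]: ω = 937.0000×34/69 = 461.7101 rpm, dir flips to −; running = −461.7101
Stage 2 [87T→27T]: ω = 461.7101×87/27 = 1487.7327 rpm, dir flips to +; running = +1487.7327
Stage 3 [88T→88T]: ω = 1487.7327×88/88 = 1487.7327 rpm, dir flips to −; running = −1487.7327
Stage 4 [75T→22T]: ω = 1487.7327×75/22 = 5071.8160 rpm, dir flips to +; running = +5071.8160
Stage 5 [52T→24T]: ω = 5071.8160×52/24 = 10988.9346 rpm, dir flips to −; running = −10988.9346
Stage 6 [54T→27T]: ω = 10988.9346×54/27 = 21977.8693 rpm, dir flips to +; running = +21977.8693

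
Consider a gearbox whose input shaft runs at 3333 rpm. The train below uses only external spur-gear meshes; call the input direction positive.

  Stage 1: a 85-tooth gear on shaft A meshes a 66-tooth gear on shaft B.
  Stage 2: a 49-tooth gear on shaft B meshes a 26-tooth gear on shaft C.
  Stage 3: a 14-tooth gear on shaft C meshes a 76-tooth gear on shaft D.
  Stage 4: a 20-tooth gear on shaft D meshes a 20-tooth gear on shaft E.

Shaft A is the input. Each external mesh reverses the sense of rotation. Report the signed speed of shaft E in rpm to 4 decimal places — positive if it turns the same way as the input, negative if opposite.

Stage 1 [85T→66T]: ω = 3333.0000×85/66 = 4292.5000 rpm, dir flips to −; running = −4292.5000
Stage 2 [49T→26T]: ω = 4292.5000×49/26 = 8089.7115 rpm, dir flips to +; running = +8089.7115
Stage 3 [14T→76T]: ω = 8089.7115×14/76 = 1490.2100 rpm, dir flips to −; running = −1490.2100
Stage 4 [20T→20T]: ω = 1490.2100×20/20 = 1490.2100 rpm, dir flips to +; running = +1490.2100

+1490.2100 rpm (same as input, |ω| = 1490.2100 rpm)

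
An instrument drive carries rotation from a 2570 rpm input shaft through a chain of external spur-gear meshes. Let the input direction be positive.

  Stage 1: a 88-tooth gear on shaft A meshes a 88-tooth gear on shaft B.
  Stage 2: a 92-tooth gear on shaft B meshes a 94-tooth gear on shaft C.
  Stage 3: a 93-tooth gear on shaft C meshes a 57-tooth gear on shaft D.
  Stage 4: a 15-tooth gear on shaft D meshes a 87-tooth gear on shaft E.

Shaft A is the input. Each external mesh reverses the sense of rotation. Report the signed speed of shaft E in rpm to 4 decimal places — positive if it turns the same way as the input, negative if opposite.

Stage 1 [88T→88T]: ω = 2570.0000×88/88 = 2570.0000 rpm, dir flips to −; running = −2570.0000
Stage 2 [92T→94T]: ω = 2570.0000×92/94 = 2515.3191 rpm, dir flips to +; running = +2515.3191
Stage 3 [93T→57T]: ω = 2515.3191×93/57 = 4103.9418 rpm, dir flips to −; running = −4103.9418
Stage 4 [15T→87T]: ω = 4103.9418×15/87 = 707.5762 rpm, dir flips to +; running = +707.5762

+707.5762 rpm (same as input, |ω| = 707.5762 rpm)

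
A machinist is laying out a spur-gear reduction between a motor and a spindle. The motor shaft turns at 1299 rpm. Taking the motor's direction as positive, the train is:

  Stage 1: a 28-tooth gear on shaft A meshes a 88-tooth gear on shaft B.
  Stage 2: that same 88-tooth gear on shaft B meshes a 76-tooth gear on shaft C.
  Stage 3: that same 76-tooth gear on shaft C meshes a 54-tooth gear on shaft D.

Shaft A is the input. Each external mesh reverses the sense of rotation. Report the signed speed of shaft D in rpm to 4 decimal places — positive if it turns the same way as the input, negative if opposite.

Stage 1 [28T→88T]: ω = 1299.0000×28/88 = 413.3182 rpm, dir flips to −; running = −413.3182
Stage 2 [88T→76T]: ω = 413.3182×88/76 = 478.5789 rpm, dir flips to +; running = +478.5789
Stage 3 [76T→54T]: ω = 478.5789×76/54 = 673.5556 rpm, dir flips to −; running = −673.5556

-673.5556 rpm (opposite to input, |ω| = 673.5556 rpm)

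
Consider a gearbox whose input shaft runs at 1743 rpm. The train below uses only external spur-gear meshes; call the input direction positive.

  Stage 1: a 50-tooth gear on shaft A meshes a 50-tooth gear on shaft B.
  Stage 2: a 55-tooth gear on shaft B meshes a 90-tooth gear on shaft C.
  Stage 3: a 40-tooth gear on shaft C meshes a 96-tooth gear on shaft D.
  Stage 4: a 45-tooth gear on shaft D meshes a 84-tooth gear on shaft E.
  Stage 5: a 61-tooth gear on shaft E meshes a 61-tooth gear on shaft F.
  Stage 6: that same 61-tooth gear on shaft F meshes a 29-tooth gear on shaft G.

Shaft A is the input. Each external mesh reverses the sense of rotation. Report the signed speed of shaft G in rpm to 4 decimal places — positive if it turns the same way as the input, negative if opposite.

Stage 1 [50T→50T]: ω = 1743.0000×50/50 = 1743.0000 rpm, dir flips to −; running = −1743.0000
Stage 2 [55T→90T]: ω = 1743.0000×55/90 = 1065.1667 rpm, dir flips to +; running = +1065.1667
Stage 3 [40T→96T]: ω = 1065.1667×40/96 = 443.8194 rpm, dir flips to −; running = −443.8194
Stage 4 [45T→84T]: ω = 443.8194×45/84 = 237.7604 rpm, dir flips to +; running = +237.7604
Stage 5 [61T→61T]: ω = 237.7604×61/61 = 237.7604 rpm, dir flips to −; running = −237.7604
Stage 6 [61T→29T]: ω = 237.7604×61/29 = 500.1167 rpm, dir flips to +; running = +500.1167

+500.1167 rpm (same as input, |ω| = 500.1167 rpm)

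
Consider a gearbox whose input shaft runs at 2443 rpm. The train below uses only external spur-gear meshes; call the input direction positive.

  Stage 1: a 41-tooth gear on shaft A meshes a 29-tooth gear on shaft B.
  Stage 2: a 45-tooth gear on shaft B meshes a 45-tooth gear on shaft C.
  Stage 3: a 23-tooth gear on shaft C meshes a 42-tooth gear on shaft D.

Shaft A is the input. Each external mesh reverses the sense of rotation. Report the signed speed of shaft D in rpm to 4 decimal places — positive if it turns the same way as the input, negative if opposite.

-1891.4195 rpm (opposite to input, |ω| = 1891.4195 rpm)

Stage 1 [41T→29T]: ω = 2443.0000×41/29 = 3453.8966 rpm, dir flips to −; running = −3453.8966
Stage 2 [45T→45T]: ω = 3453.8966×45/45 = 3453.8966 rpm, dir flips to +; running = +3453.8966
Stage 3 [23T→42T]: ω = 3453.8966×23/42 = 1891.4195 rpm, dir flips to −; running = −1891.4195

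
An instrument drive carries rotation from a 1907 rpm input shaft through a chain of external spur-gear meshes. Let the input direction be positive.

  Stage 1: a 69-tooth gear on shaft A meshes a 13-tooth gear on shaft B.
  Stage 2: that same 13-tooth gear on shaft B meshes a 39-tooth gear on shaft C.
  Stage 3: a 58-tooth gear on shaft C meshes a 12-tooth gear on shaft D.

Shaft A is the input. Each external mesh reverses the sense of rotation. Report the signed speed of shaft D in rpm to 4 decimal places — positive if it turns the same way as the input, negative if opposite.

Stage 1 [69T→13T]: ω = 1907.0000×69/13 = 10121.7692 rpm, dir flips to −; running = −10121.7692
Stage 2 [13T→39T]: ω = 10121.7692×13/39 = 3373.9231 rpm, dir flips to +; running = +3373.9231
Stage 3 [58T→12T]: ω = 3373.9231×58/12 = 16307.2949 rpm, dir flips to −; running = −16307.2949

-16307.2949 rpm (opposite to input, |ω| = 16307.2949 rpm)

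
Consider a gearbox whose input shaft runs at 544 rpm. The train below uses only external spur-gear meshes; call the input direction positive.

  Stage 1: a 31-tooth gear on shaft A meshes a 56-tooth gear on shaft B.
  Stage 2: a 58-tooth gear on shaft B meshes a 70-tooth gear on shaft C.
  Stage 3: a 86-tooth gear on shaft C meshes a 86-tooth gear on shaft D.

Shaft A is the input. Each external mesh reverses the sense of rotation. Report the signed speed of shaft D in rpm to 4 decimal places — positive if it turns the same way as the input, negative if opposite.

-249.5184 rpm (opposite to input, |ω| = 249.5184 rpm)

Stage 1 [31T→56T]: ω = 544.0000×31/56 = 301.1429 rpm, dir flips to −; running = −301.1429
Stage 2 [58T→70T]: ω = 301.1429×58/70 = 249.5184 rpm, dir flips to +; running = +249.5184
Stage 3 [86T→86T]: ω = 249.5184×86/86 = 249.5184 rpm, dir flips to −; running = −249.5184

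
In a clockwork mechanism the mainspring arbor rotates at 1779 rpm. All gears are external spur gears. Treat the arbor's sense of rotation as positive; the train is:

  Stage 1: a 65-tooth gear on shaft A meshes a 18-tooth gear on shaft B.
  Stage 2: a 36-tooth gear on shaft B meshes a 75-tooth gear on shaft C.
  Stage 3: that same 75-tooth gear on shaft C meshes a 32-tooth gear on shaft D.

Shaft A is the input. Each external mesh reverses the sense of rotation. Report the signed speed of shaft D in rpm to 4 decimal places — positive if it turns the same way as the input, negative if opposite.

Stage 1 [65T→18T]: ω = 1779.0000×65/18 = 6424.1667 rpm, dir flips to −; running = −6424.1667
Stage 2 [36T→75T]: ω = 6424.1667×36/75 = 3083.6000 rpm, dir flips to +; running = +3083.6000
Stage 3 [75T→32T]: ω = 3083.6000×75/32 = 7227.1875 rpm, dir flips to −; running = −7227.1875

-7227.1875 rpm (opposite to input, |ω| = 7227.1875 rpm)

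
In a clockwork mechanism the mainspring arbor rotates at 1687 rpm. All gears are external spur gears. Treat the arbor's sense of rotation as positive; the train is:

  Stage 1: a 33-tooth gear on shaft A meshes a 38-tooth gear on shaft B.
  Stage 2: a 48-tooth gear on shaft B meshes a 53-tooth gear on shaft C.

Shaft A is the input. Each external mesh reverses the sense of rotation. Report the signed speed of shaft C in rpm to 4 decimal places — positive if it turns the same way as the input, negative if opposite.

Stage 1 [33T→38T]: ω = 1687.0000×33/38 = 1465.0263 rpm, dir flips to −; running = −1465.0263
Stage 2 [48T→53T]: ω = 1465.0263×48/53 = 1326.8163 rpm, dir flips to +; running = +1326.8163

+1326.8163 rpm (same as input, |ω| = 1326.8163 rpm)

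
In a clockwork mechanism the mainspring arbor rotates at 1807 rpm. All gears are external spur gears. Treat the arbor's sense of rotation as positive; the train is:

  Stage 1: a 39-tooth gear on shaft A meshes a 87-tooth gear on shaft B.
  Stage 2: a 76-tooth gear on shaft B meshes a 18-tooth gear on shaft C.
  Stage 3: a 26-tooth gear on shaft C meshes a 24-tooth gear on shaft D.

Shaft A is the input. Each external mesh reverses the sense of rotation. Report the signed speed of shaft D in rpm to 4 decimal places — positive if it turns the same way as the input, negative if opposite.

Stage 1 [39T→87T]: ω = 1807.0000×39/87 = 810.0345 rpm, dir flips to −; running = −810.0345
Stage 2 [76T→18T]: ω = 810.0345×76/18 = 3420.1456 rpm, dir flips to +; running = +3420.1456
Stage 3 [26T→24T]: ω = 3420.1456×26/24 = 3705.1577 rpm, dir flips to −; running = −3705.1577

-3705.1577 rpm (opposite to input, |ω| = 3705.1577 rpm)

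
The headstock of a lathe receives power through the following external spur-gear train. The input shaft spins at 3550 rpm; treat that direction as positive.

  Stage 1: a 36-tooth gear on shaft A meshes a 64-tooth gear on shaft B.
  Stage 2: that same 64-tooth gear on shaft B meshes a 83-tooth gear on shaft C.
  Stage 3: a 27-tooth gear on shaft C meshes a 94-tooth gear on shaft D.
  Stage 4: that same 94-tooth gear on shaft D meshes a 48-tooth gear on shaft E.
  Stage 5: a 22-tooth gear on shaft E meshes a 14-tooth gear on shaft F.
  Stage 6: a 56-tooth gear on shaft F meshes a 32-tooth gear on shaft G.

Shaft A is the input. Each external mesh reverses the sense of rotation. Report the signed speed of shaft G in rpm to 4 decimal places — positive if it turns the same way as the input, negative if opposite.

Stage 1 [36T→64T]: ω = 3550.0000×36/64 = 1996.8750 rpm, dir flips to −; running = −1996.8750
Stage 2 [64T→83T]: ω = 1996.8750×64/83 = 1539.7590 rpm, dir flips to +; running = +1539.7590
Stage 3 [27T→94T]: ω = 1539.7590×27/94 = 442.2712 rpm, dir flips to −; running = −442.2712
Stage 4 [94T→48T]: ω = 442.2712×94/48 = 866.1145 rpm, dir flips to +; running = +866.1145
Stage 5 [22T→14T]: ω = 866.1145×22/14 = 1361.0370 rpm, dir flips to −; running = −1361.0370
Stage 6 [56T→32T]: ω = 1361.0370×56/32 = 2381.8148 rpm, dir flips to +; running = +2381.8148

+2381.8148 rpm (same as input, |ω| = 2381.8148 rpm)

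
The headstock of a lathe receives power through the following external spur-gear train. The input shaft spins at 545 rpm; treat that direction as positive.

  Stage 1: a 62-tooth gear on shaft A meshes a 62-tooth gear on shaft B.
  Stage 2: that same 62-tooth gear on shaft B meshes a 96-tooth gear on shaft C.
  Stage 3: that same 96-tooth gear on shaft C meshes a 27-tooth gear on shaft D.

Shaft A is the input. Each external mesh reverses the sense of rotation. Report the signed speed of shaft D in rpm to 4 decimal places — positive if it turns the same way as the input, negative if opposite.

Stage 1 [62T→62T]: ω = 545.0000×62/62 = 545.0000 rpm, dir flips to −; running = −545.0000
Stage 2 [62T→96T]: ω = 545.0000×62/96 = 351.9792 rpm, dir flips to +; running = +351.9792
Stage 3 [96T→27T]: ω = 351.9792×96/27 = 1251.4815 rpm, dir flips to −; running = −1251.4815

-1251.4815 rpm (opposite to input, |ω| = 1251.4815 rpm)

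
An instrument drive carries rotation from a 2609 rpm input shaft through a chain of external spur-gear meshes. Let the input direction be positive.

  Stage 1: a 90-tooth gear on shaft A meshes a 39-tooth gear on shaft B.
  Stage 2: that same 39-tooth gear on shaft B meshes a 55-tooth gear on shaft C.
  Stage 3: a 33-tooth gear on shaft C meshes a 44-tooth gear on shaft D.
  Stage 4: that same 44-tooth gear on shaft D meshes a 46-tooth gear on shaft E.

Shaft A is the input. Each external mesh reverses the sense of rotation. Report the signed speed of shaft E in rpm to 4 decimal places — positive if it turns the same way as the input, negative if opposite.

+3062.7391 rpm (same as input, |ω| = 3062.7391 rpm)

Stage 1 [90T→39T]: ω = 2609.0000×90/39 = 6020.7692 rpm, dir flips to −; running = −6020.7692
Stage 2 [39T→55T]: ω = 6020.7692×39/55 = 4269.2727 rpm, dir flips to +; running = +4269.2727
Stage 3 [33T→44T]: ω = 4269.2727×33/44 = 3201.9545 rpm, dir flips to −; running = −3201.9545
Stage 4 [44T→46T]: ω = 3201.9545×44/46 = 3062.7391 rpm, dir flips to +; running = +3062.7391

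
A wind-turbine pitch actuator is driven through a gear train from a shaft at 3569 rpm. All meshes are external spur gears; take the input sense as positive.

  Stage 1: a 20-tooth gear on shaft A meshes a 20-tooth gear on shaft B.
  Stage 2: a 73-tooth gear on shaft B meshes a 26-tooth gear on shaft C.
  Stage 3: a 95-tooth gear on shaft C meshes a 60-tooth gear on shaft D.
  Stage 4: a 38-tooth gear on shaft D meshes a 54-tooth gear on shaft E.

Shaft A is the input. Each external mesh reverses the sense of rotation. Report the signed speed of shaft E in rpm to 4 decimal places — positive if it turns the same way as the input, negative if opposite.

Stage 1 [20T→20T]: ω = 3569.0000×20/20 = 3569.0000 rpm, dir flips to −; running = −3569.0000
Stage 2 [73T→26T]: ω = 3569.0000×73/26 = 10020.6538 rpm, dir flips to +; running = +10020.6538
Stage 3 [95T→60T]: ω = 10020.6538×95/60 = 15866.0353 rpm, dir flips to −; running = −15866.0353
Stage 4 [38T→54T]: ω = 15866.0353×38/54 = 11164.9878 rpm, dir flips to +; running = +11164.9878

+11164.9878 rpm (same as input, |ω| = 11164.9878 rpm)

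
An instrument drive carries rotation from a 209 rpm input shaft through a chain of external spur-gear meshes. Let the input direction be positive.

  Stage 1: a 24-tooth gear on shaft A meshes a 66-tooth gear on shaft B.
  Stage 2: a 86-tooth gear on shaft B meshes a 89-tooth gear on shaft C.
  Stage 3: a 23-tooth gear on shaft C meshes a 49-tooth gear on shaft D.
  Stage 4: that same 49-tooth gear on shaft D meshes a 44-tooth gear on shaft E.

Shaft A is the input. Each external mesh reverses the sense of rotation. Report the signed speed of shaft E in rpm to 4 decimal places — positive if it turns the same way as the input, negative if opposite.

+38.3882 rpm (same as input, |ω| = 38.3882 rpm)

Stage 1 [24T→66T]: ω = 209.0000×24/66 = 76.0000 rpm, dir flips to −; running = −76.0000
Stage 2 [86T→89T]: ω = 76.0000×86/89 = 73.4382 rpm, dir flips to +; running = +73.4382
Stage 3 [23T→49T]: ω = 73.4382×23/49 = 34.4710 rpm, dir flips to −; running = −34.4710
Stage 4 [49T→44T]: ω = 34.4710×49/44 = 38.3882 rpm, dir flips to +; running = +38.3882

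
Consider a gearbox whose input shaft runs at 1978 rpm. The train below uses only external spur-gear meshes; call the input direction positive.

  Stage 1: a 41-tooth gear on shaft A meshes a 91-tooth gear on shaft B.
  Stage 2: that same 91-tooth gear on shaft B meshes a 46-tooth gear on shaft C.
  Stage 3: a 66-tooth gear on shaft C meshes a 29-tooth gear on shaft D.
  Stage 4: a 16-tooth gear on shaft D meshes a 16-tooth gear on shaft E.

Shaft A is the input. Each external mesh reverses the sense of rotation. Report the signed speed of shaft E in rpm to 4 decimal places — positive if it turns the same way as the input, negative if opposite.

Stage 1 [41T→91T]: ω = 1978.0000×41/91 = 891.1868 rpm, dir flips to −; running = −891.1868
Stage 2 [91T→46T]: ω = 891.1868×91/46 = 1763.0000 rpm, dir flips to +; running = +1763.0000
Stage 3 [66T→29T]: ω = 1763.0000×66/29 = 4012.3448 rpm, dir flips to −; running = −4012.3448
Stage 4 [16T→16T]: ω = 4012.3448×16/16 = 4012.3448 rpm, dir flips to +; running = +4012.3448

+4012.3448 rpm (same as input, |ω| = 4012.3448 rpm)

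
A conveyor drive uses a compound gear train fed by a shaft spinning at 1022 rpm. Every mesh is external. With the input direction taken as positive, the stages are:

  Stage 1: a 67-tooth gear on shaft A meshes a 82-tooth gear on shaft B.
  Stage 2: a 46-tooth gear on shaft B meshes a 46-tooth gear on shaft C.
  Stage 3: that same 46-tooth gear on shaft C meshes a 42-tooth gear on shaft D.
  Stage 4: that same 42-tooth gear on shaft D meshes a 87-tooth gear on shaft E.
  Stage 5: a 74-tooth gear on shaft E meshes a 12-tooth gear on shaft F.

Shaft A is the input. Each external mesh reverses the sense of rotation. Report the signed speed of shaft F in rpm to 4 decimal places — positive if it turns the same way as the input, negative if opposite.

-2722.7069 rpm (opposite to input, |ω| = 2722.7069 rpm)

Stage 1 [67T→82T]: ω = 1022.0000×67/82 = 835.0488 rpm, dir flips to −; running = −835.0488
Stage 2 [46T→46T]: ω = 835.0488×46/46 = 835.0488 rpm, dir flips to +; running = +835.0488
Stage 3 [46T→42T]: ω = 835.0488×46/42 = 914.5772 rpm, dir flips to −; running = −914.5772
Stage 4 [42T→87T]: ω = 914.5772×42/87 = 441.5200 rpm, dir flips to +; running = +441.5200
Stage 5 [74T→12T]: ω = 441.5200×74/12 = 2722.7069 rpm, dir flips to −; running = −2722.7069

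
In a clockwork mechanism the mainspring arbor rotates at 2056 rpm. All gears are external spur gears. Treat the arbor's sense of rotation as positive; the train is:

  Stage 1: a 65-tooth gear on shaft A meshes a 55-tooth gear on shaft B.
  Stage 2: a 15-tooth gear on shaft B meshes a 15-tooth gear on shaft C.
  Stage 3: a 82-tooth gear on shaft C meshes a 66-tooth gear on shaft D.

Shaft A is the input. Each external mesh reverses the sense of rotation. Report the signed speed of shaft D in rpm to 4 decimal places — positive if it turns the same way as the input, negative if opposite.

-3018.8650 rpm (opposite to input, |ω| = 3018.8650 rpm)

Stage 1 [65T→55T]: ω = 2056.0000×65/55 = 2429.8182 rpm, dir flips to −; running = −2429.8182
Stage 2 [15T→15T]: ω = 2429.8182×15/15 = 2429.8182 rpm, dir flips to +; running = +2429.8182
Stage 3 [82T→66T]: ω = 2429.8182×82/66 = 3018.8650 rpm, dir flips to −; running = −3018.8650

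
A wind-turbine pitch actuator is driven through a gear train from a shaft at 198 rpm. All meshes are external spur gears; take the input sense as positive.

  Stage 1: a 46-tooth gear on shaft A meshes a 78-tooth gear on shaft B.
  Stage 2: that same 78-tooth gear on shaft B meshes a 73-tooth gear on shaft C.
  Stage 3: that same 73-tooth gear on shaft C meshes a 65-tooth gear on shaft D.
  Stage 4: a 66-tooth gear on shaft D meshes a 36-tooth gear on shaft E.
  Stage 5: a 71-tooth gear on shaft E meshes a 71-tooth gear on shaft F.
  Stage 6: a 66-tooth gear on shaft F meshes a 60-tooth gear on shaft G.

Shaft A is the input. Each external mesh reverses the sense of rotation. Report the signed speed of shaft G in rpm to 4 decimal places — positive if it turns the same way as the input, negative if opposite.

Stage 1 [46T→78T]: ω = 198.0000×46/78 = 116.7692 rpm, dir flips to −; running = −116.7692
Stage 2 [78T→73T]: ω = 116.7692×78/73 = 124.7671 rpm, dir flips to +; running = +124.7671
Stage 3 [73T→65T]: ω = 124.7671×73/65 = 140.1231 rpm, dir flips to −; running = −140.1231
Stage 4 [66T→36T]: ω = 140.1231×66/36 = 256.8923 rpm, dir flips to +; running = +256.8923
Stage 5 [71T→71T]: ω = 256.8923×71/71 = 256.8923 rpm, dir flips to −; running = −256.8923
Stage 6 [66T→60T]: ω = 256.8923×66/60 = 282.5815 rpm, dir flips to +; running = +282.5815

+282.5815 rpm (same as input, |ω| = 282.5815 rpm)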